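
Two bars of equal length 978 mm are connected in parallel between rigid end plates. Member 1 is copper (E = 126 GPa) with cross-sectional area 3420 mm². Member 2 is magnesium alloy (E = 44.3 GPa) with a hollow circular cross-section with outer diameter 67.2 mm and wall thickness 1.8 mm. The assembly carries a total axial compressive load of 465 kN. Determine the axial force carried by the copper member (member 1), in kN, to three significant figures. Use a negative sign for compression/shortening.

-448 kN

A_2 = 369.8 mm².
Equal strain + equilibrium ⇒ each member carries load in proportion to AE: A₁E₁ = 430900000 N, A₂E₂ = 16380000 N, ΣAE = 447300000 N.
F₁ = P·A₁E₁/ΣAE = -465000·430900000/447300000 = -448000 N.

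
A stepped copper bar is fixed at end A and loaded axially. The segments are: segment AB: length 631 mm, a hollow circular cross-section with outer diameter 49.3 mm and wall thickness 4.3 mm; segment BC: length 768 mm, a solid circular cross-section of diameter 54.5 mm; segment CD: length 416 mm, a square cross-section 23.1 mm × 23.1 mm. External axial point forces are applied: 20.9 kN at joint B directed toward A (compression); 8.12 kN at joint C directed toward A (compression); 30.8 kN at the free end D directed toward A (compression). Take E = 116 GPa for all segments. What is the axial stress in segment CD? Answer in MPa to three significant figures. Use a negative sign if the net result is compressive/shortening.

-57.7 MPa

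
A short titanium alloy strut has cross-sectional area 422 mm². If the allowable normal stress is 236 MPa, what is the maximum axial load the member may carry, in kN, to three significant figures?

99.6 kN

P_max = σ_allow · A = 236 · 422 = 99590 N = 99.59 kN.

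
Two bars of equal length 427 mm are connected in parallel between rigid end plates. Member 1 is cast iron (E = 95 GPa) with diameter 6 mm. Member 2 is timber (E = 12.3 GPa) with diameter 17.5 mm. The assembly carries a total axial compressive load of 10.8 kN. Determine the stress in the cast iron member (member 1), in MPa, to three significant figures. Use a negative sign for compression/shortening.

A_1 = 28.27 mm².
A_2 = 240.5 mm².
Equal strain + equilibrium ⇒ each member carries load in proportion to AE: A₁E₁ = 2686000 N, A₂E₂ = 2958000 N, ΣAE = 5645000 N.
σ₁ = P·E₁/ΣAE = -10800·95000/5645000 = -181.8 MPa.

-182 MPa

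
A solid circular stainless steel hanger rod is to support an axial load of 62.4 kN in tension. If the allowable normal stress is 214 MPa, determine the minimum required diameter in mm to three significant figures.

Required area A ≥ P/σ_allow = 62400/214 = 291.6 mm².
For a solid circular section, d ≥ √(4A/π) = 19.27 mm.

19.3 mm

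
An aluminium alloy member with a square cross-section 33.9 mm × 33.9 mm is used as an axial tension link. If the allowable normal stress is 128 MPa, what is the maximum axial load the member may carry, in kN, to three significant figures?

A = 1149 mm².
P_max = σ_allow · A = 128 · 1149 = 147100 N = 147.1 kN.

147 kN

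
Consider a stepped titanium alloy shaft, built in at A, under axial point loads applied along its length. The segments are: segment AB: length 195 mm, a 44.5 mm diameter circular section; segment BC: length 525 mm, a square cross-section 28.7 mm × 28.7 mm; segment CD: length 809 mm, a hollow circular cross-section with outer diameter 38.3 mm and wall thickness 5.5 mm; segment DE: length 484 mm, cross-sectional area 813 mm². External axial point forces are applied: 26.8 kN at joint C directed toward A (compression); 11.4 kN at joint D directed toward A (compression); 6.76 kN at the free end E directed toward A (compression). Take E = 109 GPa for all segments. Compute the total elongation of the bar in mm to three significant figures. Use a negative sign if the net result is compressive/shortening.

-0.589 mm

Internal axial forces (sectioning from the free end, tension +): N_DE = -6.76 kN, N_CD = -18.16 kN, N_BC = -44.96 kN, N_AB = -44.96 kN.
A_AB = 1555 mm².
A_BC = 823.7 mm².
A_CD = 566.7 mm².
δ_AB = -44960·195/(1555·109000) = -0.05172 mm
δ_BC = -44960·525/(823.7·109000) = -0.2629 mm
δ_CD = -18160·809/(566.7·109000) = -0.2378 mm
δ_DE = -6760·484/(813·109000) = -0.03692 mm
δ = Σδ_i = -0.5894 mm.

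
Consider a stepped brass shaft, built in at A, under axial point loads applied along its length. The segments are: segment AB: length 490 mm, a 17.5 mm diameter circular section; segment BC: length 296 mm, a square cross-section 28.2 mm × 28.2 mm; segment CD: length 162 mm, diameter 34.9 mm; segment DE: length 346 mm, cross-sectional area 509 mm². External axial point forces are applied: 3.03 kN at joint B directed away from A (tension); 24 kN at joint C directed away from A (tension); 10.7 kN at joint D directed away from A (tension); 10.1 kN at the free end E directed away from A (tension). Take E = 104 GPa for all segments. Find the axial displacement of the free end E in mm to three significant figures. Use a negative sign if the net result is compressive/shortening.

Internal axial forces (sectioning from the free end, tension +): N_DE = 10.1 kN, N_CD = 20.8 kN, N_BC = 44.8 kN, N_AB = 47.83 kN.
A_AB = 240.5 mm².
A_BC = 795.2 mm².
A_CD = 956.6 mm².
δ_AB = 47830·490/(240.5·104000) = 0.9369 mm
δ_BC = 44800·296/(795.2·104000) = 0.1603 mm
δ_CD = 20800·162/(956.6·104000) = 0.03387 mm
δ_DE = 10100·346/(509·104000) = 0.06602 mm
δ = Σδ_i = 1.197 mm.

1.20 mm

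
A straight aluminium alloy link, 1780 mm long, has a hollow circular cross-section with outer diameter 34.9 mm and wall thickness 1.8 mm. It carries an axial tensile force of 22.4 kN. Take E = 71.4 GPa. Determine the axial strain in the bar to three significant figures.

A = 187.2 mm².
σ = N/A = 119.7 MPa; ε = σ/E = 119.7/71400 = 1.676e-03.

0.00168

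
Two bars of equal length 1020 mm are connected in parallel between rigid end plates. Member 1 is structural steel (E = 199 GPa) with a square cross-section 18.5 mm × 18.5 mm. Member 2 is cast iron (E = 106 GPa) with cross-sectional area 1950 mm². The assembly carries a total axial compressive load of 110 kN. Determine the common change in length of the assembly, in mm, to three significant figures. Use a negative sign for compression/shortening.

-0.408 mm

A_1 = 342.2 mm².
Equal strain + equilibrium ⇒ each member carries load in proportion to AE: A₁E₁ = 68110000 N, A₂E₂ = 206700000 N, ΣAE = 274800000 N.
δ = PL/ΣAE = -110000·1020/274800000 = -0.4083 mm.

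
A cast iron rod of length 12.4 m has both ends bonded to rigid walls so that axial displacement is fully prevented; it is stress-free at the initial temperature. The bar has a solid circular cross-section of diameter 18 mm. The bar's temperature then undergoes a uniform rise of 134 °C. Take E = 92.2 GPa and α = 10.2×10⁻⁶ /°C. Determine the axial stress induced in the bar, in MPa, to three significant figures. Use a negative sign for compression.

-126 MPa

Free thermal expansion αLΔT = 10.2e-6 · 12400 · 134 = 16.95 mm.
The walls impose strain ε = −(16.95)/12400 = -1.3668e-03; σ = Eε = 92200 · -1.3668e-03 = -126 MPa.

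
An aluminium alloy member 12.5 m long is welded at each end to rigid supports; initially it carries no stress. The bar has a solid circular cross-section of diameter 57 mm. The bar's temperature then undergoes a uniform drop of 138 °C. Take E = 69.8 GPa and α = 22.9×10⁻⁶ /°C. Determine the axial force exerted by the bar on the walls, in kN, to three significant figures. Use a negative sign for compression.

563 kN

Free thermal expansion αLΔT = 22.9e-6 · 12500 · -138 = -39.5 mm.
The walls impose strain ε = −(-39.5)/12500 = 3.1602e-03; σ = Eε = 69800 · 3.1602e-03 = 220.6 MPa.
Wall reaction R = σ·A = 220.6·2552 = 562900 N = 562.9 kN.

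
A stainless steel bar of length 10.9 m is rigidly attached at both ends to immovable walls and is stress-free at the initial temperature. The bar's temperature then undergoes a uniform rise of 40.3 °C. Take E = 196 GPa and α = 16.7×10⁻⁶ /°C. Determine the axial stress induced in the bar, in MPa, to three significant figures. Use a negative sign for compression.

Free thermal expansion αLΔT = 16.7e-6 · 10900 · 40.3 = 7.336 mm.
The walls impose strain ε = −(7.336)/10900 = -6.7301e-04; σ = Eε = 196000 · -6.7301e-04 = -131.9 MPa.

-132 MPa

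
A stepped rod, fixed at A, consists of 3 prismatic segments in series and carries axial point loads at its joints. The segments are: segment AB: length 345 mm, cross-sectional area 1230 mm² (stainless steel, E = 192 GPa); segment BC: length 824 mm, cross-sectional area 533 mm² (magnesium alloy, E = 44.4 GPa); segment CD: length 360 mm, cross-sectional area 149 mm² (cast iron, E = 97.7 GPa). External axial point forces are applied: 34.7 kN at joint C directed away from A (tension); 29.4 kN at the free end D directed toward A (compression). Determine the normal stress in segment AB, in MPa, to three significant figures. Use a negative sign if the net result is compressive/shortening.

Internal axial forces (sectioning from the free end, tension +): N_CD = -29.4 kN, N_BC = 5.3 kN, N_AB = 5.3 kN.
σ_AB = N_AB/A_AB = 5300/1230 = 4.309 MPa.

4.31 MPa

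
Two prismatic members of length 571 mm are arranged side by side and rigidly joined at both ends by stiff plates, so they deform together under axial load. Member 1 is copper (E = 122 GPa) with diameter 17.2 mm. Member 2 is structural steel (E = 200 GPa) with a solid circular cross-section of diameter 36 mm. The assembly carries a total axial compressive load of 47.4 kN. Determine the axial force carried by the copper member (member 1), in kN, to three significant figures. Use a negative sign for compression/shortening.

-5.79 kN

A_1 = 232.4 mm².
A_2 = 1018 mm².
Equal strain + equilibrium ⇒ each member carries load in proportion to AE: A₁E₁ = 28350000 N, A₂E₂ = 203600000 N, ΣAE = 231900000 N.
F₁ = P·A₁E₁/ΣAE = -47400·28350000/231900000 = -5794 N.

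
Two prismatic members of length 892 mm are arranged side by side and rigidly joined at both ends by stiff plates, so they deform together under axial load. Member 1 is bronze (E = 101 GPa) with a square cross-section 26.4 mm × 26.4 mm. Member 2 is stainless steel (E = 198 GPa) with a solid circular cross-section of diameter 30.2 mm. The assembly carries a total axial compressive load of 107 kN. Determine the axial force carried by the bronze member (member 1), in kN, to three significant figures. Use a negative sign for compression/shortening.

-35.5 kN

A_1 = 697 mm².
A_2 = 716.3 mm².
Equal strain + equilibrium ⇒ each member carries load in proportion to AE: A₁E₁ = 70390000 N, A₂E₂ = 141800000 N, ΣAE = 212200000 N.
F₁ = P·A₁E₁/ΣAE = -107000·70390000/212200000 = -35490 N.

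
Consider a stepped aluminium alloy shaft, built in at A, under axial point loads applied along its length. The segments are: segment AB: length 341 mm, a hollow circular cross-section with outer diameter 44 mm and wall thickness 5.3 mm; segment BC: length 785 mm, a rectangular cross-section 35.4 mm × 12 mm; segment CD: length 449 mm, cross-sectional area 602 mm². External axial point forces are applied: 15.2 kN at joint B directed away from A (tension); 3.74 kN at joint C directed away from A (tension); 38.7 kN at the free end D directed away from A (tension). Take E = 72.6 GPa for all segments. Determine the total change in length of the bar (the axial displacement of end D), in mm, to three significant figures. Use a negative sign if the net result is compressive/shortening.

1.90 mm

Internal axial forces (sectioning from the free end, tension +): N_CD = 38.7 kN, N_BC = 42.44 kN, N_AB = 57.64 kN.
A_AB = 644.4 mm².
A_BC = 424.8 mm².
δ_AB = 57640·341/(644.4·72600) = 0.4202 mm
δ_BC = 42440·785/(424.8·72600) = 1.08 mm
δ_CD = 38700·449/(602·72600) = 0.3976 mm
δ = Σδ_i = 1.898 mm.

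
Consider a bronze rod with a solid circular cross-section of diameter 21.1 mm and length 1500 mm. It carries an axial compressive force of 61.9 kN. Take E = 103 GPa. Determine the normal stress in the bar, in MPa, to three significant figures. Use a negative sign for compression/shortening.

-177 MPa

A = 349.7 mm².
σ = N/A = -61900/349.7 = -177 MPa.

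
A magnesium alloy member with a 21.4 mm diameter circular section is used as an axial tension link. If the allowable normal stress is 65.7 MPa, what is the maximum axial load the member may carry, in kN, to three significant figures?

A = 359.7 mm².
P_max = σ_allow · A = 65.7 · 359.7 = 23630 N = 23.63 kN.

23.6 kN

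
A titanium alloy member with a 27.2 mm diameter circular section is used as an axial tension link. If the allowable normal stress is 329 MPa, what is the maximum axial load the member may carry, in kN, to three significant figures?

191 kN

A = 581.1 mm².
P_max = σ_allow · A = 329 · 581.1 = 191200 N = 191.2 kN.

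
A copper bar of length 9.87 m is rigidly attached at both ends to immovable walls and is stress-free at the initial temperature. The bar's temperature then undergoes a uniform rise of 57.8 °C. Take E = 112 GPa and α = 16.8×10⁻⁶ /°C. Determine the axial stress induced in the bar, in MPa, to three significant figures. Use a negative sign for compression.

Free thermal expansion αLΔT = 16.8e-6 · 9870 · 57.8 = 9.584 mm.
The walls impose strain ε = −(9.584)/9870 = -9.7104e-04; σ = Eε = 112000 · -9.7104e-04 = -108.8 MPa.

-109 MPa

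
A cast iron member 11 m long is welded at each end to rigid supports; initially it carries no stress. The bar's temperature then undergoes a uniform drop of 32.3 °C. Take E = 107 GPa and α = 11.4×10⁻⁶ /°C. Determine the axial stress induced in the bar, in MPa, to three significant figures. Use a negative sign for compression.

39.4 MPa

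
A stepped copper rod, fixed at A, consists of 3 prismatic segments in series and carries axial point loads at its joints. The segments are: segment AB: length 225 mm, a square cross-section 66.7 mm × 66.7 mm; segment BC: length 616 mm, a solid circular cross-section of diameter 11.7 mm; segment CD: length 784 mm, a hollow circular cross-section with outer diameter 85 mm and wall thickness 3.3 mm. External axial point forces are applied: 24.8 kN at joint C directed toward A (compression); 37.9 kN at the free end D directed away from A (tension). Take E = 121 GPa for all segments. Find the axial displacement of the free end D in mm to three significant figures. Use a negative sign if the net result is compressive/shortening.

0.916 mm

Internal axial forces (sectioning from the free end, tension +): N_CD = 37.9 kN, N_BC = 13.1 kN, N_AB = 13.1 kN.
A_AB = 4449 mm².
A_BC = 107.5 mm².
A_CD = 847 mm².
δ_AB = 13100·225/(4449·121000) = 0.005475 mm
δ_BC = 13100·616/(107.5·121000) = 0.6203 mm
δ_CD = 37900·784/(847·121000) = 0.2899 mm
δ = Σδ_i = 0.9157 mm.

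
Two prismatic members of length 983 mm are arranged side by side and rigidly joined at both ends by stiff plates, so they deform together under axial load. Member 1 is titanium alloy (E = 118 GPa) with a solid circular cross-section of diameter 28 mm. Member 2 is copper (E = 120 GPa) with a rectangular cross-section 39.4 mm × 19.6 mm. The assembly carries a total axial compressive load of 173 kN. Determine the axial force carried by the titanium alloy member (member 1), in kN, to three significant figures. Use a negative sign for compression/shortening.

A_1 = 615.8 mm².
A_2 = 772.2 mm².
Equal strain + equilibrium ⇒ each member carries load in proportion to AE: A₁E₁ = 72660000 N, A₂E₂ = 92670000 N, ΣAE = 165300000 N.
F₁ = P·A₁E₁/ΣAE = -173000·72660000/165300000 = -76030 N.

-76.0 kN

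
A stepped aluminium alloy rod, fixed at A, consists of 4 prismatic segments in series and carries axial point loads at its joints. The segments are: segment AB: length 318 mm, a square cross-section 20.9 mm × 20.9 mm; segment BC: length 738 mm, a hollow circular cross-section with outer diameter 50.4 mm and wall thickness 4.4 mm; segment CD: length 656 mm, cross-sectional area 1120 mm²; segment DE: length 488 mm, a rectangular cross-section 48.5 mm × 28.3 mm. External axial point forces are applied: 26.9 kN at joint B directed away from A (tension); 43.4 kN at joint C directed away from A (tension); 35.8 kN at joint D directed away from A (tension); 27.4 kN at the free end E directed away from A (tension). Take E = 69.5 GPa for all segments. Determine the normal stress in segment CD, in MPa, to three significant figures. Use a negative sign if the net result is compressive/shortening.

Internal axial forces (sectioning from the free end, tension +): N_DE = 27.4 kN, N_CD = 63.2 kN, N_BC = 106.6 kN, N_AB = 133.5 kN.
σ_CD = N_CD/A_CD = 63200/1120 = 56.43 MPa.

56.4 MPa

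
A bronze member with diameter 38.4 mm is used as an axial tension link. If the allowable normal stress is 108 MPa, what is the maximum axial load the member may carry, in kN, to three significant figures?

A = 1158 mm².
P_max = σ_allow · A = 108 · 1158 = 125100 N = 125.1 kN.

125 kN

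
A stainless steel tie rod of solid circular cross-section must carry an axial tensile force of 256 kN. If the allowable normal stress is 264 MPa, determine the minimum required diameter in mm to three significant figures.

Required area A ≥ P/σ_allow = 256000/264 = 969.7 mm².
For a solid circular section, d ≥ √(4A/π) = 35.14 mm.

35.1 mm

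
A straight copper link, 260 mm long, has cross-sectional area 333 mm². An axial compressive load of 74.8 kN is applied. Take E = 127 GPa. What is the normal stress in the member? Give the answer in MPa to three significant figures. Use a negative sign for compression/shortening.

σ = N/A = -74800/333 = -224.6 MPa.

-225 MPa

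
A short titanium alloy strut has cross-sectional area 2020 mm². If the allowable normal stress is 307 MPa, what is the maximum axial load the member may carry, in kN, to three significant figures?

620 kN

P_max = σ_allow · A = 307 · 2020 = 620100 N = 620.1 kN.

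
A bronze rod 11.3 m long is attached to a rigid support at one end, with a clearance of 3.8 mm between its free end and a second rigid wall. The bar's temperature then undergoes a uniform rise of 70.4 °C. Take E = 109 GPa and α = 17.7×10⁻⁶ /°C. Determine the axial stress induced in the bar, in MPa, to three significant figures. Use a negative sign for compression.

-99.2 MPa

Free thermal expansion αLΔT = 17.7e-6 · 11300 · 70.4 = 14.08 mm.
The walls engage after the gap closes; constrained expansion = 14.08 − 3.8 = 10.28 mm.
The walls impose strain ε = −(10.28)/11300 = -9.0980e-04; σ = Eε = 109000 · -9.0980e-04 = -99.17 MPa.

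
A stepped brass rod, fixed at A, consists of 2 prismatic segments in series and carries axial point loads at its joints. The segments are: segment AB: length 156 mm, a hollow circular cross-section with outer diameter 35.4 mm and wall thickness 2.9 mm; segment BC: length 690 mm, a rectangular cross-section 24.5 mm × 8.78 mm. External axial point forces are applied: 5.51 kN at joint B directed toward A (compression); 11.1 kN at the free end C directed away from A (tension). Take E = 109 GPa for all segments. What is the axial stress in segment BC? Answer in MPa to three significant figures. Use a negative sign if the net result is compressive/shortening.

51.6 MPa

Internal axial forces (sectioning from the free end, tension +): N_BC = 11.1 kN, N_AB = 5.59 kN.
A_BC = 215.1 mm².
σ_BC = N_BC/A_BC = 11100/215.1 = 51.6 MPa.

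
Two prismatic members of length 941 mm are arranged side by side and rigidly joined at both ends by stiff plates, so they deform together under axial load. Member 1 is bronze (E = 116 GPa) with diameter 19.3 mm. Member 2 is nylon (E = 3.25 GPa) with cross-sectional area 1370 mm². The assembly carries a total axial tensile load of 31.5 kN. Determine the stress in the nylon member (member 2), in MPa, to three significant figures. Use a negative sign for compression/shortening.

2.67 MPa

A_1 = 292.6 mm².
Equal strain + equilibrium ⇒ each member carries load in proportion to AE: A₁E₁ = 33940000 N, A₂E₂ = 4452000 N, ΣAE = 38390000 N.
σ₂ = P·E₂/ΣAE = 31500·3250/38390000 = 2.667 MPa.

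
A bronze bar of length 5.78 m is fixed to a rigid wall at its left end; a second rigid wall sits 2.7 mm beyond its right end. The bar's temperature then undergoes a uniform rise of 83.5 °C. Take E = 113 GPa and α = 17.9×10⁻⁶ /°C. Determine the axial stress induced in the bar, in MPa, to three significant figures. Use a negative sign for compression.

Free thermal expansion αLΔT = 17.9e-6 · 5780 · 83.5 = 8.639 mm.
The walls engage after the gap closes; constrained expansion = 8.639 − 2.7 = 5.939 mm.
The walls impose strain ε = −(5.939)/5780 = -1.0275e-03; σ = Eε = 113000 · -1.0275e-03 = -116.1 MPa.

-116 MPa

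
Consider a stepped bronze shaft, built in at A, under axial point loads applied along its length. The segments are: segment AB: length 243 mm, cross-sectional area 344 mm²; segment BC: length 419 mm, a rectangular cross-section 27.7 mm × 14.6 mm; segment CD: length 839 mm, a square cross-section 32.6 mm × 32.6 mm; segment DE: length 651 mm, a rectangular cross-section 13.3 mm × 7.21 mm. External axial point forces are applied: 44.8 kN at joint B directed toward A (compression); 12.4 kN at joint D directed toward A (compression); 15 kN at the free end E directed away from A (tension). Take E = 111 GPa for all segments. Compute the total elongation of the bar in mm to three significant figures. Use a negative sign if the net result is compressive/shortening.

Internal axial forces (sectioning from the free end, tension +): N_DE = 15 kN, N_CD = 2.6 kN, N_BC = 2.6 kN, N_AB = -42.2 kN.
A_BC = 404.4 mm².
A_CD = 1063 mm².
A_DE = 95.89 mm².
δ_AB = -42200·243/(344·111000) = -0.2686 mm
δ_BC = 2600·419/(404.4·111000) = 0.02427 mm
δ_CD = 2600·839/(1063·111000) = 0.01849 mm
δ_DE = 15000·651/(95.89·111000) = 0.9174 mm
δ = Σδ_i = 0.6916 mm.

0.692 mm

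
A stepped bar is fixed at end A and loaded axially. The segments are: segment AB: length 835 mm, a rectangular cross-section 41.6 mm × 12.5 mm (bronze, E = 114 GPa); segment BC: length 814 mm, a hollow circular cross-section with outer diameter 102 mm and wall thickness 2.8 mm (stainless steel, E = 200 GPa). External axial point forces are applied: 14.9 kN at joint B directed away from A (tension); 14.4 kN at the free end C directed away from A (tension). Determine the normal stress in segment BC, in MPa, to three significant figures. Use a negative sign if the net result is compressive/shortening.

16.5 MPa

Internal axial forces (sectioning from the free end, tension +): N_BC = 14.4 kN, N_AB = 29.3 kN.
A_BC = 872.6 mm².
σ_BC = N_BC/A_BC = 14400/872.6 = 16.5 MPa.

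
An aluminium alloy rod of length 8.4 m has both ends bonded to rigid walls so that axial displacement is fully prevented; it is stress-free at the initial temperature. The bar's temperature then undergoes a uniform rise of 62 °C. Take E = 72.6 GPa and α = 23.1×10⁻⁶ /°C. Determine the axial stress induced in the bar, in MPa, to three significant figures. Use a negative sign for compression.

-104 MPa

Free thermal expansion αLΔT = 23.1e-6 · 8400 · 62 = 12.03 mm.
The walls impose strain ε = −(12.03)/8400 = -1.4322e-03; σ = Eε = 72600 · -1.4322e-03 = -104 MPa.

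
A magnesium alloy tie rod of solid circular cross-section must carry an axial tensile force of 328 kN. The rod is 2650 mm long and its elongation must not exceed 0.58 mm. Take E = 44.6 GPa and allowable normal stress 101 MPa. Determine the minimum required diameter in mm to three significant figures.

Required area A ≥ P/σ_allow = 328000/101 = 3248 mm².
For a solid circular section, d ≥ √(4A/π) = 64.3 mm.
Elongation limit: A ≥ PL/(Eδ_allow) = 328000·2650/(44600·0.58) = 33600 mm² ⇒ d ≥ 206.8 mm.
The elongation limit governs.

207 mm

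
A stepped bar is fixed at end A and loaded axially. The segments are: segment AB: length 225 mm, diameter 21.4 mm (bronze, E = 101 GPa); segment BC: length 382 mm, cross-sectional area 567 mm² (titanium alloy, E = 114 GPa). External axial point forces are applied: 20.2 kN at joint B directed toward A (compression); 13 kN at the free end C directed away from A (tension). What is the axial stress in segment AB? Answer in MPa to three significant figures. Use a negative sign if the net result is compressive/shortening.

-20.0 MPa

Internal axial forces (sectioning from the free end, tension +): N_BC = 13 kN, N_AB = -7.2 kN.
A_AB = 359.7 mm².
σ_AB = N_AB/A_AB = -7200/359.7 = -20.02 MPa.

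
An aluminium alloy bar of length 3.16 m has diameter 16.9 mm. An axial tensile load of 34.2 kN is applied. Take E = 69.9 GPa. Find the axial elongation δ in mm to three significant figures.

6.89 mm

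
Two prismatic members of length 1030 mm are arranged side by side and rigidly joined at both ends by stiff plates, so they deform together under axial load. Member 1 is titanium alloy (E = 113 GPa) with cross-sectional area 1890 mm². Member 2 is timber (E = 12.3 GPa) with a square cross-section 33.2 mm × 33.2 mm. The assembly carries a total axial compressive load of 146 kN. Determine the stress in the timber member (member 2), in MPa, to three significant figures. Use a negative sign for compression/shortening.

-7.91 MPa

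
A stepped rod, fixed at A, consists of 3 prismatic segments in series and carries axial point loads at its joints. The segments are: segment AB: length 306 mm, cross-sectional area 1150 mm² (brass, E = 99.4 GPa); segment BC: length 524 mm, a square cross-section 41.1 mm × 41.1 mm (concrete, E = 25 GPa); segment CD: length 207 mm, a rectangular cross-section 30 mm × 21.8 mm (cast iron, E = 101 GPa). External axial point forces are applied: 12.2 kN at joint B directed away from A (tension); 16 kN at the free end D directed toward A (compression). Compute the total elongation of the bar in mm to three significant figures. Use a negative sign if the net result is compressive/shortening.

Internal axial forces (sectioning from the free end, tension +): N_CD = -16 kN, N_BC = -16 kN, N_AB = -3.8 kN.
A_BC = 1689 mm².
A_CD = 654 mm².
δ_AB = -3800·306/(1150·99400) = -0.01017 mm
δ_BC = -16000·524/(1689·25000) = -0.1985 mm
δ_CD = -16000·207/(654·101000) = -0.05014 mm
δ = Σδ_i = -0.2588 mm.

-0.259 mm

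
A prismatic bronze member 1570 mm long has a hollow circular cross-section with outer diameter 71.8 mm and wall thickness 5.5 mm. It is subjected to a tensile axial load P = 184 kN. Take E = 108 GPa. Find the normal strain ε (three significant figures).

0.00149

A = 1146 mm².
σ = N/A = 160.6 MPa; ε = σ/E = 160.6/108000 = 1.487e-03.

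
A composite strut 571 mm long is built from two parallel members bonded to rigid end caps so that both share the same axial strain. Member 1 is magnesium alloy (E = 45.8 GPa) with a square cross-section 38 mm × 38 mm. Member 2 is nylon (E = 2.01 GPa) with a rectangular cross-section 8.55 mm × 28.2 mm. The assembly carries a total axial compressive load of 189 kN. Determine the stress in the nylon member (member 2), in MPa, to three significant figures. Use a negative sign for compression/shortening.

-5.70 MPa

A_1 = 1444 mm².
A_2 = 241.1 mm².
Equal strain + equilibrium ⇒ each member carries load in proportion to AE: A₁E₁ = 66140000 N, A₂E₂ = 484600 N, ΣAE = 66620000 N.
σ₂ = P·E₂/ΣAE = -189000·2010/66620000 = -5.702 MPa.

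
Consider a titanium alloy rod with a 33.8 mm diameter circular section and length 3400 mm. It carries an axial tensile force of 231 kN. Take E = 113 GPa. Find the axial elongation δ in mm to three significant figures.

7.75 mm

A = 897.3 mm².
δ_mech = NL/(AE) = 231000·3400/(897.3·113000) = 7.746 mm.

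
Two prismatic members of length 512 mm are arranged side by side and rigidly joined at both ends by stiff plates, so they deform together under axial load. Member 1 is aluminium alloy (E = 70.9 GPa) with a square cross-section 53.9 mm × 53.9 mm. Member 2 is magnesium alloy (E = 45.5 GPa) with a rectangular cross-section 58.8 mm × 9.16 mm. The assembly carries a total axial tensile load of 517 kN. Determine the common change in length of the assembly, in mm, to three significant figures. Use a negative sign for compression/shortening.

A_1 = 2905 mm².
A_2 = 538.6 mm².
Equal strain + equilibrium ⇒ each member carries load in proportion to AE: A₁E₁ = 206000000 N, A₂E₂ = 24510000 N, ΣAE = 230500000 N.
δ = PL/ΣAE = 517000·512/230500000 = 1.148 mm.

1.15 mm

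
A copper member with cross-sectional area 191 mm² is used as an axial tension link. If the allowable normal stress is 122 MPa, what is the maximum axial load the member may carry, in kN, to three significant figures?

23.3 kN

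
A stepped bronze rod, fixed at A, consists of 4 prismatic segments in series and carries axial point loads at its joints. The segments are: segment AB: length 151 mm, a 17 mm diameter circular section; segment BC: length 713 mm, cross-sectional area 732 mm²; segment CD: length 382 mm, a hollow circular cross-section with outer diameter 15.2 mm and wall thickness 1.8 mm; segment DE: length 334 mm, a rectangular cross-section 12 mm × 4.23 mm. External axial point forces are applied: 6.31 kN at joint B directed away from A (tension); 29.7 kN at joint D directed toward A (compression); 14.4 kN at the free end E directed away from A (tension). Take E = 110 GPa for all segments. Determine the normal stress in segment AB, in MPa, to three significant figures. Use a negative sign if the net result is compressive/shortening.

Internal axial forces (sectioning from the free end, tension +): N_DE = 14.4 kN, N_CD = -15.3 kN, N_BC = -15.3 kN, N_AB = -8.99 kN.
A_AB = 227 mm².
σ_AB = N_AB/A_AB = -8990/227 = -39.61 MPa.

-39.6 MPa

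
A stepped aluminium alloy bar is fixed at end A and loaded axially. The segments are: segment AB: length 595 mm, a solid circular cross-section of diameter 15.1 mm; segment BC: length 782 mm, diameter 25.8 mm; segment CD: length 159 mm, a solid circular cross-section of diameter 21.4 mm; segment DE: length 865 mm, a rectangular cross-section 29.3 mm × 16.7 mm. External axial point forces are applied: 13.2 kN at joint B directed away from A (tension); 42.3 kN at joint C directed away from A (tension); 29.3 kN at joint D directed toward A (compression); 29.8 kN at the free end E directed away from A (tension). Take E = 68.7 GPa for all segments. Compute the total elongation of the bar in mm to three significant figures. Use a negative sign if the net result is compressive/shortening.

Internal axial forces (sectioning from the free end, tension +): N_DE = 29.8 kN, N_CD = 0.5 kN, N_BC = 42.8 kN, N_AB = 56 kN.
A_AB = 179.1 mm².
A_BC = 522.8 mm².
A_CD = 359.7 mm².
A_DE = 489.3 mm².
δ_AB = 56000·595/(179.1·68700) = 2.708 mm
δ_BC = 42800·782/(522.8·68700) = 0.9319 mm
δ_CD = 500·159/(359.7·68700) = 0.003217 mm
δ_DE = 29800·865/(489.3·68700) = 0.7668 mm
δ = Σδ_i = 4.41 mm.

4.41 mm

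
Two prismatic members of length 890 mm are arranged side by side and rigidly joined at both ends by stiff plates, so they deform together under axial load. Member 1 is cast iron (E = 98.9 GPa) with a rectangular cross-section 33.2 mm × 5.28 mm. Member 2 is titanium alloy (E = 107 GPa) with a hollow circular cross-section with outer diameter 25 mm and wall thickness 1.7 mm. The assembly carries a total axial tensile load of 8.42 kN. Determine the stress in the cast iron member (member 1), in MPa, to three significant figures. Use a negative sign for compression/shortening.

A_1 = 175.3 mm².
A_2 = 124.4 mm².
Equal strain + equilibrium ⇒ each member carries load in proportion to AE: A₁E₁ = 17340000 N, A₂E₂ = 13310000 N, ΣAE = 30650000 N.
σ₁ = P·E₁/ΣAE = 8420·98900/30650000 = 27.17 MPa.

27.2 MPa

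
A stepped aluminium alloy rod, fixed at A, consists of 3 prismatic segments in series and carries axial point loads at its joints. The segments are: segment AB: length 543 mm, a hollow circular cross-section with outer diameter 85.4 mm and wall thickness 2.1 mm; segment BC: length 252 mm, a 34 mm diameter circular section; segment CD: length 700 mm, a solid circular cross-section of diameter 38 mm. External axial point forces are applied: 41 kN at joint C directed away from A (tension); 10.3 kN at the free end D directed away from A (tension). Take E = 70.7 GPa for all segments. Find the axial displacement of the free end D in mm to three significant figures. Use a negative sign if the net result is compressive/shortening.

Internal axial forces (sectioning from the free end, tension +): N_CD = 10.3 kN, N_BC = 51.3 kN, N_AB = 51.3 kN.
A_AB = 549.6 mm².
A_BC = 907.9 mm².
A_CD = 1134 mm².
δ_AB = 51300·543/(549.6·70700) = 0.7169 mm
δ_BC = 51300·252/(907.9·70700) = 0.2014 mm
δ_CD = 10300·700/(1134·70700) = 0.08992 mm
δ = Σδ_i = 1.008 mm.

1.01 mm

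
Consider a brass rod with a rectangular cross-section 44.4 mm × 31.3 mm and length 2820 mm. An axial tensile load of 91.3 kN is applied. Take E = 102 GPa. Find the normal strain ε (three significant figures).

A = 1390 mm².
σ = N/A = 65.7 MPa; ε = σ/E = 65.7/102000 = 6.441e-04.

6.44e-04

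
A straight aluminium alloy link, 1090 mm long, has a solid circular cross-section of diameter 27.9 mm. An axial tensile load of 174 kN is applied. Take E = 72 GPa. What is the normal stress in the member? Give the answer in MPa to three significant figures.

A = 611.4 mm².
σ = N/A = 174000/611.4 = 284.6 MPa.

285 MPa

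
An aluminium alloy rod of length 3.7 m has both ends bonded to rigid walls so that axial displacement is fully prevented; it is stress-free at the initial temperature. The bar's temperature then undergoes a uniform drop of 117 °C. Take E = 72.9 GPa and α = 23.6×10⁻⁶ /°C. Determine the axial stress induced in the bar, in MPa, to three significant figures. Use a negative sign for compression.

201 MPa

Free thermal expansion αLΔT = 23.6e-6 · 3700 · -117 = -10.22 mm.
The walls impose strain ε = −(-10.22)/3700 = 2.7612e-03; σ = Eε = 72900 · 2.7612e-03 = 201.3 MPa.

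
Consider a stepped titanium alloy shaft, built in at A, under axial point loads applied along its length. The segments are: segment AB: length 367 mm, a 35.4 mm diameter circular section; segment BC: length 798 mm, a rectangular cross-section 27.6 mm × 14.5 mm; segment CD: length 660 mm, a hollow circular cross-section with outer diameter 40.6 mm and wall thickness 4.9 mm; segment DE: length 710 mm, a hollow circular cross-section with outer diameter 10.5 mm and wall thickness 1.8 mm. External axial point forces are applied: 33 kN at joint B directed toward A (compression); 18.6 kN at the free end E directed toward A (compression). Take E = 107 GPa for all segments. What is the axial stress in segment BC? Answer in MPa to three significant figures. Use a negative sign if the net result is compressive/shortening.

-46.5 MPa

Internal axial forces (sectioning from the free end, tension +): N_DE = -18.6 kN, N_CD = -18.6 kN, N_BC = -18.6 kN, N_AB = -51.6 kN.
A_BC = 400.2 mm².
σ_BC = N_BC/A_BC = -18600/400.2 = -46.48 MPa.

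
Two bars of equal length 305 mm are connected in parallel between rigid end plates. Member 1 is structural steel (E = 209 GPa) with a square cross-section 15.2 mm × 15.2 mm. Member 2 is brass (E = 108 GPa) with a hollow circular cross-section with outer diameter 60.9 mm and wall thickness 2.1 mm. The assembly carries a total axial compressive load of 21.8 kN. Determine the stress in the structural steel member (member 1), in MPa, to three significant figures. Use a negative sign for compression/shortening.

-50.5 MPa

A_1 = 231 mm².
A_2 = 387.9 mm².
Equal strain + equilibrium ⇒ each member carries load in proportion to AE: A₁E₁ = 48290000 N, A₂E₂ = 41900000 N, ΣAE = 90180000 N.
σ₁ = P·E₁/ΣAE = -21800·209000/90180000 = -50.52 MPa.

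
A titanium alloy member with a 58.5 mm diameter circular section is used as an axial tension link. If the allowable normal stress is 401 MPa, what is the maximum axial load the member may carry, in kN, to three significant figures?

A = 2688 mm².
P_max = σ_allow · A = 401 · 2688 = 1078000 N = 1078 kN.

1080 kN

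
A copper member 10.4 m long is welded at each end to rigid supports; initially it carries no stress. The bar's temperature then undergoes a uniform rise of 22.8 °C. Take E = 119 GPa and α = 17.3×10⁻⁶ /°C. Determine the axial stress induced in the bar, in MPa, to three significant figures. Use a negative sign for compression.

-46.9 MPa

Free thermal expansion αLΔT = 17.3e-6 · 10400 · 22.8 = 4.102 mm.
The walls impose strain ε = −(4.102)/10400 = -3.9444e-04; σ = Eε = 119000 · -3.9444e-04 = -46.94 MPa.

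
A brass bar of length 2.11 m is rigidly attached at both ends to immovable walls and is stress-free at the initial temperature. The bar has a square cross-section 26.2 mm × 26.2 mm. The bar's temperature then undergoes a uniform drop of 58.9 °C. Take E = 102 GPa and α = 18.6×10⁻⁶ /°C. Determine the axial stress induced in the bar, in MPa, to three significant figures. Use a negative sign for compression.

112 MPa

Free thermal expansion αLΔT = 18.6e-6 · 2110 · -58.9 = -2.312 mm.
The walls impose strain ε = −(-2.312)/2110 = 1.0955e-03; σ = Eε = 102000 · 1.0955e-03 = 111.7 MPa.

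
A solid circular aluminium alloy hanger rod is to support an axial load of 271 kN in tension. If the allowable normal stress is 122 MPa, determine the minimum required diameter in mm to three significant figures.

Required area A ≥ P/σ_allow = 271000/122 = 2221 mm².
For a solid circular section, d ≥ √(4A/π) = 53.18 mm.

53.2 mm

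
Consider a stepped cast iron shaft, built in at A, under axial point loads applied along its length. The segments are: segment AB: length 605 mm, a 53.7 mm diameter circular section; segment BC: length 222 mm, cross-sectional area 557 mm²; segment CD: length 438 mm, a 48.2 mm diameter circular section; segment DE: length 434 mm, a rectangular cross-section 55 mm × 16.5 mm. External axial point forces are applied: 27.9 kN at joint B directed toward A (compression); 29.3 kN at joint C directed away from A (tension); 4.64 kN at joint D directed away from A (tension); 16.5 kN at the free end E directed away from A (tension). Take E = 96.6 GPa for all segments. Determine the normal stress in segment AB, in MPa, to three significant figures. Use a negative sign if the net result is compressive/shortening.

9.95 MPa

Internal axial forces (sectioning from the free end, tension +): N_DE = 16.5 kN, N_CD = 21.14 kN, N_BC = 50.44 kN, N_AB = 22.54 kN.
A_AB = 2265 mm².
σ_AB = N_AB/A_AB = 22540/2265 = 9.952 MPa.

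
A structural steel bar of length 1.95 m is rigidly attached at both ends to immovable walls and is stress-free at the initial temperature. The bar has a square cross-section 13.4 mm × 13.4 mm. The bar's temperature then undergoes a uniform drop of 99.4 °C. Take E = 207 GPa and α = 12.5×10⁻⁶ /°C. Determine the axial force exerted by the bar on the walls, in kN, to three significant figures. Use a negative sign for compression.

Free thermal expansion αLΔT = 12.5e-6 · 1950 · -99.4 = -2.423 mm.
The walls impose strain ε = −(-2.423)/1950 = 1.2425e-03; σ = Eε = 207000 · 1.2425e-03 = 257.2 MPa.
Wall reaction R = σ·A = 257.2·179.6 = 46180 N = 46.18 kN.

46.2 kN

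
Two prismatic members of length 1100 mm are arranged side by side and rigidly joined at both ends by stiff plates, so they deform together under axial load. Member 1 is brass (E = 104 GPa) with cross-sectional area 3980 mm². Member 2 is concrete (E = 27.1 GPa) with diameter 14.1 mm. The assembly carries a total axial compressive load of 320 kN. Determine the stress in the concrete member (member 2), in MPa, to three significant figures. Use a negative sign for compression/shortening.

-20.7 MPa

A_2 = 156.1 mm².
Equal strain + equilibrium ⇒ each member carries load in proportion to AE: A₁E₁ = 413900000 N, A₂E₂ = 4232000 N, ΣAE = 418200000 N.
σ₂ = P·E₂/ΣAE = -320000·27100/418200000 = -20.74 MPa.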